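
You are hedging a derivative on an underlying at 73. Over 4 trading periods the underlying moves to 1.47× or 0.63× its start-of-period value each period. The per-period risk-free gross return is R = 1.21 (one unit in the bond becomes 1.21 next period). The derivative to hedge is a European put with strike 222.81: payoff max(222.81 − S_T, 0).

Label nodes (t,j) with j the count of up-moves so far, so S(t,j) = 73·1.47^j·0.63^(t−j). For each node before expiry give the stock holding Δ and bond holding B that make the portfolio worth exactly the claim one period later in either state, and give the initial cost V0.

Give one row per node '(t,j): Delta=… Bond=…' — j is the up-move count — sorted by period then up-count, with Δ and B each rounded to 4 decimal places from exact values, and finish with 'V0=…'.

The replicating-portfolio and risk-neutral prices coincide; use p* = (1.21−0.63)/(1.47−0.63) = 0.6905 for the latter.
Payoff layer (t=4): V(4,0)=211.3103, V(4,1)=195.9775, V(4,2)=160.2007, V(4,3)=76.7217, V(4,4)=0.0000
  t=3,j=0: stock 18.2534 → up 26.8325 (V=195.9775), down 11.4997 (V=211.3103). Price 165.8871; hedge Δ=-1.0000, bond B=184.1405.
  t=3,j=1: stock 42.5913 → up 62.6093 (V=160.2007), down 26.8325 (V=195.9775). Price 141.5492; hedge Δ=-1.0000, bond B=184.1405.
  t=3,j=2: stock 99.3798 → up 146.0883 (V=76.7217), down 62.6093 (V=160.2007). Price 84.7607; hedge Δ=-1.0000, bond B=184.1405.
  t=3,j=3: stock 231.8862 → up 340.8727 (V=0.0000), down 146.0883 (V=76.7217). Price 19.6258; hedge Δ=-0.3939, bond B=110.9611.
  t=2,j=0: stock 28.9737 → up 42.5913 (V=141.5492), down 18.2534 (V=165.8871). Price 123.2085; hedge Δ=-1.0000, bond B=152.1822.
  t=2,j=1: stock 67.6053 → up 99.3798 (V=84.7607), down 42.5913 (V=141.5492). Price 84.5769; hedge Δ=-1.0000, bond B=152.1822.
  t=2,j=2: stock 157.7457 → up 231.8862 (V=19.6258), down 99.3798 (V=84.7607). Price 32.8815; hedge Δ=-0.4916, bond B=110.4231.
  t=1,j=0: stock 45.9900 → up 67.6053 (V=84.5769), down 28.9737 (V=123.2085). Price 79.7804; hedge Δ=-1.0000, bond B=125.7704.
  t=1,j=1: stock 107.3100 → up 157.7457 (V=32.8815), down 67.6053 (V=84.5769). Price 40.3987; hedge Δ=-0.5735, bond B=101.9409.
  t=0,j=0: stock 73.0000 → up 107.3100 (V=40.3987), down 45.9900 (V=79.7804). Price 43.4614; hedge Δ=-0.6422, bond B=90.3444.
Check: Δ(0,0)·S0 + B(0,0) = 43.4614 = V0.

(0,0): Delta=-0.6422 Bond=90.3444
(1,0): Delta=-1.0000 Bond=125.7704
(1,1): Delta=-0.5735 Bond=101.9409
(2,0): Delta=-1.0000 Bond=152.1822
(2,1): Delta=-1.0000 Bond=152.1822
(2,2): Delta=-0.4916 Bond=110.4231
(3,0): Delta=-1.0000 Bond=184.1405
(3,1): Delta=-1.0000 Bond=184.1405
(3,2): Delta=-1.0000 Bond=184.1405
(3,3): Delta=-0.3939 Bond=110.9611
V0=43.4614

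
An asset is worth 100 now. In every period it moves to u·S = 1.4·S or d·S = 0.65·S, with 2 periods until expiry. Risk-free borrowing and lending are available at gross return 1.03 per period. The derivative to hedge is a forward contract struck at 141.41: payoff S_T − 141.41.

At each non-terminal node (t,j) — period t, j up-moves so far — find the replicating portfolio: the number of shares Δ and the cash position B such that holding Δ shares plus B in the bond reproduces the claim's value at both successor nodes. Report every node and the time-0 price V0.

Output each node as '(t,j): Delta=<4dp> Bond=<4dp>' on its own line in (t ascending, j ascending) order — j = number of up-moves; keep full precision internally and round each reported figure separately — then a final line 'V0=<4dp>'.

(0,0): Delta=1.0000 Bond=-133.2925
(1,0): Delta=1.0000 Bond=-137.2913
(1,1): Delta=1.0000 Bond=-137.2913
V0=-33.2925

No-arbitrage ⇒ martingale measure with p* = (R−d)/(u−d) = 0.5067.
Terminal payoffs: V(2,0)=-99.1600, V(2,1)=-50.4100, V(2,2)=54.5900
  t=1,j=0: stock 65.0000 → up 91.0000 (V=-50.4100), down 42.2500 (V=-99.1600). Price -72.2913; hedge Δ=1.0000, bond B=-137.2913.
  t=1,j=1: stock 140.0000 → up 196.0000 (V=54.5900), down 91.0000 (V=-50.4100). Price 2.7087; hedge Δ=1.0000, bond B=-137.2913.
  t=0,j=0: stock 100.0000 → up 140.0000 (V=2.7087), down 65.0000 (V=-72.2913). Price -33.2925; hedge Δ=1.0000, bond B=-133.2925.
Root portfolio cost Δ·100+B reproduces V0=-33.2925.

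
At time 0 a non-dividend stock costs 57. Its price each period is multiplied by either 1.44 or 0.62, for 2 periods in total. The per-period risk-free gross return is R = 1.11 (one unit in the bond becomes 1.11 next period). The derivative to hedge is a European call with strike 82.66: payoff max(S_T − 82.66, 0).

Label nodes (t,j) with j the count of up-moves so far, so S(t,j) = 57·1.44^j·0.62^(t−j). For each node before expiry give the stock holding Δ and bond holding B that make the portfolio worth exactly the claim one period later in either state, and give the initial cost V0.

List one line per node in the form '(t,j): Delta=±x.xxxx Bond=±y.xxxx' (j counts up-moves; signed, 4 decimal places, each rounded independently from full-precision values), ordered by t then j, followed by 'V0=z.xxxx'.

Risk-neutral probability p* = (R−d)/(u−d) = (1.11−0.62)/(1.44−0.62) = 0.5976.
Terminal values V(2,·): V(2,0)=0.0000, V(2,1)=0.0000, V(2,2)=35.5352
Node (1,0) S=35.3400: V=(p*·0.0000+(1−p*)·0.0000)/1.11=0.0000; Δ=(0.0000−0.0000)/(50.8896−21.9108)=0.0000; B=V−Δ·S=0.0000
Node (1,1) S=82.0800: V=(p*·35.5352+(1−p*)·0.0000)/1.11=19.1301; Δ=(35.5352−0.0000)/(118.1952−50.8896)=0.5280; B=V−Δ·S=-24.2055
Node (0,0) S=57.0000: V=(p*·19.1301+(1−p*)·0.0000)/1.11=10.2986; Δ=(19.1301−0.0000)/(82.0800−35.3400)=0.4093; B=V−Δ·S=-13.0309
Root portfolio cost Δ·57+B reproduces V0=10.2986.

(0,0): Delta=0.4093 Bond=-13.0309
(1,0): Delta=0.0000 Bond=0.0000
(1,1): Delta=0.5280 Bond=-24.2055
V0=10.2986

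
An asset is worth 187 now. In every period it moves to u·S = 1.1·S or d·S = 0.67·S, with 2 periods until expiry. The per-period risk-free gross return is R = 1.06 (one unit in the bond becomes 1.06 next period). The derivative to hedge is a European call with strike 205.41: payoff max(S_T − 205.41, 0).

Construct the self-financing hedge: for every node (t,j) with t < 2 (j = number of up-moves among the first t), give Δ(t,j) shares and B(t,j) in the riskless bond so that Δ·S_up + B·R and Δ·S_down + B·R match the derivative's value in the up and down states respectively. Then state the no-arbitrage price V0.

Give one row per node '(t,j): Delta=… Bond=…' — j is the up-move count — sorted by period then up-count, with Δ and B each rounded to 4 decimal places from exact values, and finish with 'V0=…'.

(0,0): Delta=0.2220 Bond=-26.2365
(1,0): Delta=0.0000 Bond=0.0000
(1,1): Delta=0.2358 Bond=-30.6630
V0=15.2720

Under the risk-neutral measure, an up-move has probability p* = (R−d)/(u−d) = 0.9070 and values discount at R = 1.06.
At expiry t=2: V(2,0)=0.0000, V(2,1)=0.0000, V(2,2)=20.8600
  t=1,j=0: stock 125.2900 → up 137.8190 (V=0.0000), down 83.9443 (V=0.0000). Price 0.0000; hedge Δ=0.0000, bond B=0.0000.
  t=1,j=1: stock 205.7000 → up 226.2700 (V=20.8600), down 137.8190 (V=0.0000). Price 17.8486; hedge Δ=0.2358, bond B=-30.6630.
  t=0,j=0: stock 187.0000 → up 205.7000 (V=17.8486), down 125.2900 (V=0.0000). Price 15.2720; hedge Δ=0.2220, bond B=-26.2365.
Self-financing check: at every node Δ·S+B equals the discounted successor values.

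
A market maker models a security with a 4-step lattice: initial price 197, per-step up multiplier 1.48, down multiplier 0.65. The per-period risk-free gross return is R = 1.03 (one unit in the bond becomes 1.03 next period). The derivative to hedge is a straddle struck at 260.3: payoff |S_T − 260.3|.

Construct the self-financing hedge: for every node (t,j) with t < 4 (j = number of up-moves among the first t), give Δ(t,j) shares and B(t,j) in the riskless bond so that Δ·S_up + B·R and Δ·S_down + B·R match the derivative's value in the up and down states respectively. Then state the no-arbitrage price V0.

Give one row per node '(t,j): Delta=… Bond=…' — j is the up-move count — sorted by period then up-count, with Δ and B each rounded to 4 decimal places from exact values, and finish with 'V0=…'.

Risk-neutral probability p* = (R−d)/(u−d) = (1.03−0.65)/(1.48−0.65) = 0.4578.
Terminal values V(4,·): V(4,0)=225.1343, V(4,1)=180.2303, V(4,2)=77.9875, V(4,3)=154.8115, V(4,4)=684.8769
Node (3,0) S=54.1011: V=(p*·180.2303+(1−p*)·225.1343)/1.03=198.6173; Δ=(180.2303−225.1343)/(80.0697−35.1657)=-1.0000; B=V−Δ·S=252.7184
Node (3,1) S=123.1841: V=(p*·77.9875+(1−p*)·180.2303)/1.03=129.5343; Δ=(77.9875−180.2303)/(182.3125−80.0697)=-1.0000; B=V−Δ·S=252.7184
Node (3,2) S=280.4807: V=(p*·154.8115+(1−p*)·77.9875)/1.03=109.8640; Δ=(154.8115−77.9875)/(415.1115−182.3125)=0.3300; B=V−Δ·S=17.3051
Node (3,3) S=638.6330: V=(p*·684.8769+(1−p*)·154.8115)/1.03=385.9146; Δ=(684.8769−154.8115)/(945.1769−415.1115)=1.0000; B=V−Δ·S=-252.7184
Node (2,0) S=83.2325: V=(p*·129.5343+(1−p*)·198.6173)/1.03=162.1252; Δ=(129.5343−198.6173)/(123.1841−54.1011)=-1.0000; B=V−Δ·S=245.3577
Node (2,1) S=189.5140: V=(p*·109.8640+(1−p*)·129.5343)/1.03=117.0181; Δ=(109.8640−129.5343)/(280.4807−123.1841)=-0.1251; B=V−Δ·S=140.7173
Node (2,2) S=431.5088: V=(p*·385.9146+(1−p*)·109.8640)/1.03=229.3676; Δ=(385.9146−109.8640)/(638.6330−280.4807)=0.7708; B=V−Δ·S=-103.2235
Node (1,0) S=128.0500: V=(p*·117.0181+(1−p*)·162.1252)/1.03=137.3532; Δ=(117.0181−162.1252)/(189.5140−83.2325)=-0.4244; B=V−Δ·S=191.6991
Node (1,1) S=291.5600: V=(p*·229.3676+(1−p*)·117.0181)/1.03=163.5488; Δ=(229.3676−117.0181)/(431.5088−189.5140)=0.4643; B=V−Δ·S=28.1879
Node (0,0) S=197.0000: V=(p*·163.5488+(1−p*)·137.3532)/1.03=144.9964; Δ=(163.5488−137.3532)/(291.5600−128.0500)=0.1602; B=V−Δ·S=113.4355
Root portfolio cost Δ·197+B reproduces V0=144.9964.

(0,0): Delta=0.1602 Bond=113.4355
(1,0): Delta=-0.4244 Bond=191.6991
(1,1): Delta=0.4643 Bond=28.1879
(2,0): Delta=-1.0000 Bond=245.3577
(2,1): Delta=-0.1251 Bond=140.7173
(2,2): Delta=0.7708 Bond=-103.2235
(3,0): Delta=-1.0000 Bond=252.7184
(3,1): Delta=-1.0000 Bond=252.7184
(3,2): Delta=0.3300 Bond=17.3051
(3,3): Delta=1.0000 Bond=-252.7184
V0=144.9964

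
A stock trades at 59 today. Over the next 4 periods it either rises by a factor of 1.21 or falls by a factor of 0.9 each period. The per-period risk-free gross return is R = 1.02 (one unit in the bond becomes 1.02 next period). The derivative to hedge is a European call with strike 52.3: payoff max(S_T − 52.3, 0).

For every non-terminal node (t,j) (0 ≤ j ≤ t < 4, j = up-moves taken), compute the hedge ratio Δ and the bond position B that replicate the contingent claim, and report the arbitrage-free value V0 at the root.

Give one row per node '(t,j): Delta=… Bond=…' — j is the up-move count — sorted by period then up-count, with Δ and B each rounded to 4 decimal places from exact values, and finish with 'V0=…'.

(0,0): Delta=0.8361 Bond=-36.7889
(1,0): Delta=0.7004 Bond=-30.3221
(1,1): Delta=0.9958 Bond=-48.9288
(2,0): Delta=0.4526 Bond=-19.0862
(2,1): Delta=0.9923 Bond=-49.6789
(2,2): Delta=1.0000 Bond=-50.2691
(3,0): Delta=0.0000 Bond=0.0000
(3,1): Delta=0.9857 Bond=-50.2922
(3,2): Delta=1.0000 Bond=-51.2745
(3,3): Delta=1.0000 Bond=-51.2745
V0=12.5391

The replicating-portfolio and risk-neutral prices coincide; use p* = (1.02−0.9)/(1.21−0.9) = 0.3871 for the latter.
Terminal payoffs: V(4,0)=0.0000, V(4,1)=0.0000, V(4,2)=17.6693, V(4,3)=41.7699, V(4,4)=74.1717
(3,0): S=43.0110. Δ = (V_up−V_dn)/(S_up−S_dn) = (0.0000−0.0000)/(52.0433−38.7099) = 0.0000. V = [p*·0.0000 + (1−p*)·0.0000]/1.02 = 0.0000. B = V − Δ·S = 0.0000.
(3,1): S=57.8259. Δ = (V_up−V_dn)/(S_up−S_dn) = (17.6693−0.0000)/(69.9693−52.0433) = 0.9857. V = [p*·17.6693 + (1−p*)·0.0000]/1.02 = 6.7056. B = V − Δ·S = -50.2922.
(3,2): S=77.7437. Δ = (V_up−V_dn)/(S_up−S_dn) = (41.7699−17.6693)/(94.0699−69.9693) = 1.0000. V = [p*·41.7699 + (1−p*)·17.6693]/1.02 = 26.4692. B = V − Δ·S = -51.2745.
(3,3): S=104.5221. Δ = (V_up−V_dn)/(S_up−S_dn) = (74.1717−41.7699)/(126.4717−94.0699) = 1.0000. V = [p*·74.1717 + (1−p*)·41.7699]/1.02 = 53.2476. B = V − Δ·S = -51.2745.
(2,0): S=47.7900. Δ = (V_up−V_dn)/(S_up−S_dn) = (6.7056−0.0000)/(57.8259−43.0110) = 0.4526. V = [p*·6.7056 + (1−p*)·0.0000]/1.02 = 2.5448. B = V − Δ·S = -19.0862.
(2,1): S=64.2510. Δ = (V_up−V_dn)/(S_up−S_dn) = (26.4692−6.7056)/(77.7437−57.8259) = 0.9923. V = [p*·26.4692 + (1−p*)·6.7056]/1.02 = 14.0746. B = V − Δ·S = -49.6789.
(2,2): S=86.3819. Δ = (V_up−V_dn)/(S_up−S_dn) = (53.2476−26.4692)/(104.5221−77.7437) = 1.0000. V = [p*·53.2476 + (1−p*)·26.4692]/1.02 = 36.1128. B = V − Δ·S = -50.2691.
(1,0): S=53.1000. Δ = (V_up−V_dn)/(S_up−S_dn) = (14.0746−2.5448)/(64.2510−47.7900) = 0.7004. V = [p*·14.0746 + (1−p*)·2.5448]/1.02 = 6.8705. B = V − Δ·S = -30.3221.
(1,1): S=71.3900. Δ = (V_up−V_dn)/(S_up−S_dn) = (36.1128−14.0746)/(86.3819−64.2510) = 0.9958. V = [p*·36.1128 + (1−p*)·14.0746]/1.02 = 22.1622. B = V − Δ·S = -48.9288.
(0,0): S=59.0000. Δ = (V_up−V_dn)/(S_up−S_dn) = (22.1622−6.8705)/(71.3900−53.1000) = 0.8361. V = [p*·22.1622 + (1−p*)·6.8705]/1.02 = 12.5391. B = V − Δ·S = -36.7889.
The time-0 hedge costs 12.5391, which is the no-arbitrage price.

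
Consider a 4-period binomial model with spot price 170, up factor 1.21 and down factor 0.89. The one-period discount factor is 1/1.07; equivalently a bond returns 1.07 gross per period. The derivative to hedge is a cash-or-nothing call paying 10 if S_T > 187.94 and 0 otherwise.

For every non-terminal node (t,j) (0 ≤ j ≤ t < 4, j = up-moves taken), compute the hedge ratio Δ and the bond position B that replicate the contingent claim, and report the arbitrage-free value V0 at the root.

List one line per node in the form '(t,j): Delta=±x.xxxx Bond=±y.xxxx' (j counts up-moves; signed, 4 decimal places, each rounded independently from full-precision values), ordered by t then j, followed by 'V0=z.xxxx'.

(0,0): Delta=0.0485 Bond=-2.3274
(1,0): Delta=0.0888 Bond=-8.5915
(1,1): Delta=0.0254 Bond=2.2550
(2,0): Delta=0.1220 Bond=-13.6645
(2,1): Delta=0.0698 Bond=-5.7149
(2,2): Delta=0.0000 Bond=8.7344
(3,0): Delta=0.0000 Bond=0.0000
(3,1): Delta=0.1918 Bond=-25.9930
(3,2): Delta=0.0000 Bond=9.3458
(3,3): Delta=0.0000 Bond=9.3458
V0=5.9120

Risk-neutral probability p* = (R−d)/(u−d) = (1.07−0.89)/(1.21−0.89) = 0.5625.
At expiry t=4: V(4,0)=0.0000, V(4,1)=0.0000, V(4,2)=10.0000, V(4,3)=10.0000, V(4,4)=10.0000
Node (3,0) S=119.8447: V=(p*·0.0000+(1−p*)·0.0000)/1.07=0.0000; Δ=(0.0000−0.0000)/(145.0121−106.6618)=0.0000; B=V−Δ·S=0.0000
Node (3,1) S=162.9350: V=(p*·10.0000+(1−p*)·0.0000)/1.07=5.2570; Δ=(10.0000−0.0000)/(197.1513−145.0121)=0.1918; B=V−Δ·S=-25.9930
Node (3,2) S=221.5183: V=(p*·10.0000+(1−p*)·10.0000)/1.07=9.3458; Δ=(10.0000−10.0000)/(268.0372−197.1513)=0.0000; B=V−Δ·S=9.3458
Node (3,3) S=301.1654: V=(p*·10.0000+(1−p*)·10.0000)/1.07=9.3458; Δ=(10.0000−10.0000)/(364.4101−268.0372)=0.0000; B=V−Δ·S=9.3458
Node (2,0) S=134.6570: V=(p*·5.2570+(1−p*)·0.0000)/1.07=2.7636; Δ=(5.2570−0.0000)/(162.9350−119.8447)=0.1220; B=V−Δ·S=-13.6645
Node (2,1) S=183.0730: V=(p*·9.3458+(1−p*)·5.2570)/1.07=7.0626; Δ=(9.3458−5.2570)/(221.5183−162.9350)=0.0698; B=V−Δ·S=-5.7149
Node (2,2) S=248.8970: V=(p*·9.3458+(1−p*)·9.3458)/1.07=8.7344; Δ=(9.3458−9.3458)/(301.1654−221.5183)=0.0000; B=V−Δ·S=8.7344
Node (1,0) S=151.3000: V=(p*·7.0626+(1−p*)·2.7636)/1.07=4.8428; Δ=(7.0626−2.7636)/(183.0730−134.6570)=0.0888; B=V−Δ·S=-8.5915
Node (1,1) S=205.7000: V=(p*·8.7344+(1−p*)·7.0626)/1.07=7.4794; Δ=(8.7344−7.0626)/(248.8970−183.0730)=0.0254; B=V−Δ·S=2.2550
Node (0,0) S=170.0000: V=(p*·7.4794+(1−p*)·4.8428)/1.07=5.9120; Δ=(7.4794−4.8428)/(205.7000−151.3000)=0.0485; B=V−Δ·S=-2.3274
Root portfolio cost Δ·170+B reproduces V0=5.9120.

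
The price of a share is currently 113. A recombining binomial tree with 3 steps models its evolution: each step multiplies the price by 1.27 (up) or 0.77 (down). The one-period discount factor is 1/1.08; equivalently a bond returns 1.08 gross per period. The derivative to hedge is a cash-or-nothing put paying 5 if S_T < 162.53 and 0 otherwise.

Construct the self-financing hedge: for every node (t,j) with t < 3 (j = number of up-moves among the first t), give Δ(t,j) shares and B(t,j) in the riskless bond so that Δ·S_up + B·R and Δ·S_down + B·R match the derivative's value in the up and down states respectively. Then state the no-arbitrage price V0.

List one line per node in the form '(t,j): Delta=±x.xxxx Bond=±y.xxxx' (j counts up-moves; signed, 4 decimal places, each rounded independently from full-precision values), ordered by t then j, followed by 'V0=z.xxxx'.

(0,0): Delta=-0.0292 Bond=6.3188
(1,0): Delta=0.0000 Bond=4.2867
(1,1): Delta=-0.0400 Bond=8.3796
(2,0): Delta=0.0000 Bond=4.6296
(2,1): Delta=0.0000 Bond=4.6296
(2,2): Delta=-0.0549 Bond=11.7593
V0=3.0232

Under the risk-neutral measure, an up-move has probability p* = (R−d)/(u−d) = 0.6200 and values discount at R = 1.08.
Terminal payoffs: V(3,0)=5.0000, V(3,1)=5.0000, V(3,2)=5.0000, V(3,3)=0.0000
  t=2,j=0: stock 66.9977 → up 85.0871 (V=5.0000), down 51.5882 (V=5.0000). Price 4.6296; hedge Δ=0.0000, bond B=4.6296.
  t=2,j=1: stock 110.5027 → up 140.3384 (V=5.0000), down 85.0871 (V=5.0000). Price 4.6296; hedge Δ=0.0000, bond B=4.6296.
  t=2,j=2: stock 182.2577 → up 231.4673 (V=0.0000), down 140.3384 (V=5.0000). Price 1.7593; hedge Δ=-0.0549, bond B=11.7593.
  t=1,j=0: stock 87.0100 → up 110.5027 (V=4.6296), down 66.9977 (V=4.6296). Price 4.2867; hedge Δ=0.0000, bond B=4.2867.
  t=1,j=1: stock 143.5100 → up 182.2577 (V=1.7593), down 110.5027 (V=4.6296). Price 2.6389; hedge Δ=-0.0400, bond B=8.3796.
  t=0,j=0: stock 113.0000 → up 143.5100 (V=2.6389), down 87.0100 (V=4.2867). Price 3.0232; hedge Δ=-0.0292, bond B=6.3188.
The time-0 hedge costs 3.0232, which is the no-arbitrage price.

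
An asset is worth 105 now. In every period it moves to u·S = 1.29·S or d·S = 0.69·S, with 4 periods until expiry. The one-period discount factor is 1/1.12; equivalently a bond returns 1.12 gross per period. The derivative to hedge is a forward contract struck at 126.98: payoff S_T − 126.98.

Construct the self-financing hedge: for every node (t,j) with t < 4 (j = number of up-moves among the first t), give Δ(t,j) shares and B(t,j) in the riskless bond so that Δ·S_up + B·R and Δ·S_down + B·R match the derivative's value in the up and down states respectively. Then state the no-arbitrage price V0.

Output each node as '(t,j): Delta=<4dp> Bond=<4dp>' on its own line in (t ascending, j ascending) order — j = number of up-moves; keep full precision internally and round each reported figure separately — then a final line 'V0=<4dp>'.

(0,0): Delta=1.0000 Bond=-80.6981
(1,0): Delta=1.0000 Bond=-90.3819
(1,1): Delta=1.0000 Bond=-90.3819
(2,0): Delta=1.0000 Bond=-101.2277
(2,1): Delta=1.0000 Bond=-101.2277
(2,2): Delta=1.0000 Bond=-101.2277
(3,0): Delta=1.0000 Bond=-113.3750
(3,1): Delta=1.0000 Bond=-113.3750
(3,2): Delta=1.0000 Bond=-113.3750
(3,3): Delta=1.0000 Bond=-113.3750
V0=24.3019

The replicating-portfolio and risk-neutral prices coincide; use p* = (1.12−0.69)/(1.29−0.69) = 0.7167 for the latter.
Terminal values V(4,·): V(4,0)=-103.1795, V(4,1)=-82.4835, V(4,2)=-43.7908, V(4,3)=28.5476, V(4,4)=163.7890
(3,0): S=34.4934. Δ = (V_up−V_dn)/(S_up−S_dn) = (-82.4835−-103.1795)/(44.4965−23.8005) = 1.0000. V = [p*·-82.4835 + (1−p*)·-103.1795]/1.12 = -78.8816. B = V − Δ·S = -113.3750.
(3,1): S=64.4877. Δ = (V_up−V_dn)/(S_up−S_dn) = (-43.7908−-82.4835)/(83.1892−44.4965) = 1.0000. V = [p*·-43.7908 + (1−p*)·-82.4835]/1.12 = -48.8873. B = V − Δ·S = -113.3750.
(3,2): S=120.5640. Δ = (V_up−V_dn)/(S_up−S_dn) = (28.5476−-43.7908)/(155.5276−83.1892) = 1.0000. V = [p*·28.5476 + (1−p*)·-43.7908]/1.12 = 7.1890. B = V − Δ·S = -113.3750.
(3,3): S=225.4023. Δ = (V_up−V_dn)/(S_up−S_dn) = (163.7890−28.5476)/(290.7690−155.5276) = 1.0000. V = [p*·163.7890 + (1−p*)·28.5476]/1.12 = 112.0273. B = V − Δ·S = -113.3750.
(2,0): S=49.9905. Δ = (V_up−V_dn)/(S_up−S_dn) = (-48.8873−-78.8816)/(64.4877−34.4934) = 1.0000. V = [p*·-48.8873 + (1−p*)·-78.8816]/1.12 = -51.2372. B = V − Δ·S = -101.2277.
(2,1): S=93.4605. Δ = (V_up−V_dn)/(S_up−S_dn) = (7.1890−-48.8873)/(120.5640−64.4877) = 1.0000. V = [p*·7.1890 + (1−p*)·-48.8873]/1.12 = -7.7672. B = V − Δ·S = -101.2277.
(2,2): S=174.7305. Δ = (V_up−V_dn)/(S_up−S_dn) = (112.0273−7.1890)/(225.4023−120.5640) = 1.0000. V = [p*·112.0273 + (1−p*)·7.1890]/1.12 = 73.5028. B = V − Δ·S = -101.2277.
(1,0): S=72.4500. Δ = (V_up−V_dn)/(S_up−S_dn) = (-7.7672−-51.2372)/(93.4605−49.9905) = 1.0000. V = [p*·-7.7672 + (1−p*)·-51.2372]/1.12 = -17.9319. B = V − Δ·S = -90.3819.
(1,1): S=135.4500. Δ = (V_up−V_dn)/(S_up−S_dn) = (73.5028−-7.7672)/(174.7305−93.4605) = 1.0000. V = [p*·73.5028 + (1−p*)·-7.7672]/1.12 = 45.0681. B = V − Δ·S = -90.3819.
(0,0): S=105.0000. Δ = (V_up−V_dn)/(S_up−S_dn) = (45.0681−-17.9319)/(135.4500−72.4500) = 1.0000. V = [p*·45.0681 + (1−p*)·-17.9319]/1.12 = 24.3019. B = V − Δ·S = -80.6981.
Check: Δ(0,0)·S0 + B(0,0) = 24.3019 = V0.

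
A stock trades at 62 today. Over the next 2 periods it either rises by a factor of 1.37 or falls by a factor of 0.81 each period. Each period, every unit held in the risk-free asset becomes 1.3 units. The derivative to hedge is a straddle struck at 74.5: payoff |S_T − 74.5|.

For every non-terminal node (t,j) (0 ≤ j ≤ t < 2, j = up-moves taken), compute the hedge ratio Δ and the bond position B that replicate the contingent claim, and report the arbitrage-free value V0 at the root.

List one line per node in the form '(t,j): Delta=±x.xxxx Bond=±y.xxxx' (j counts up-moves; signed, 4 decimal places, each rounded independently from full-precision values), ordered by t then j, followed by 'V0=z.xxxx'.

Risk-neutral probability p* = (R−d)/(u−d) = (1.3−0.81)/(1.37−0.81) = 0.8750.
Payoff layer (t=2): V(2,0)=33.8218, V(2,1)=5.6986, V(2,2)=41.8678
Node (1,0) S=50.2200: V=(p*·5.6986+(1−p*)·33.8218)/1.3=7.0877; Δ=(5.6986−33.8218)/(68.8014−40.6782)=-1.0000; B=V−Δ·S=57.3077
Node (1,1) S=84.9400: V=(p*·41.8678+(1−p*)·5.6986)/1.3=28.7282; Δ=(41.8678−5.6986)/(116.3678−68.8014)=0.7604; B=V−Δ·S=-35.8597
Node (0,0) S=62.0000: V=(p*·28.7282+(1−p*)·7.0877)/1.3=20.0178; Δ=(28.7282−7.0877)/(84.9400−50.2200)=0.6233; B=V−Δ·S=-18.6260
Self-financing check: at every node Δ·S+B equals the discounted successor values.

(0,0): Delta=0.6233 Bond=-18.6260
(1,0): Delta=-1.0000 Bond=57.3077
(1,1): Delta=0.7604 Bond=-35.8597
V0=20.0178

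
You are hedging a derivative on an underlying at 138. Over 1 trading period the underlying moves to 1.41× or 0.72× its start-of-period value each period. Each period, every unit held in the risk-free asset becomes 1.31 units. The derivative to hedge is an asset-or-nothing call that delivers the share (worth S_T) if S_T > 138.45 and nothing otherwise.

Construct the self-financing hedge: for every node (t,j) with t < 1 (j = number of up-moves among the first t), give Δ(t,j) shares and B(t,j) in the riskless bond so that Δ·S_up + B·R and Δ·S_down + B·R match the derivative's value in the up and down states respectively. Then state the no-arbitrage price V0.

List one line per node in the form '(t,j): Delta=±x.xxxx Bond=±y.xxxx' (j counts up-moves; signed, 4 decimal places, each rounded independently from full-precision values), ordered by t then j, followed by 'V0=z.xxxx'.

The replicating-portfolio and risk-neutral prices coincide; use p* = (1.31−0.72)/(1.41−0.72) = 0.8551 for the latter.
Terminal values V(1,·): V(1,0)=0.0000, V(1,1)=194.5800
  t=0,j=0: stock 138.0000 → up 194.5800 (V=194.5800), down 99.3600 (V=0.0000). Price 127.0076; hedge Δ=2.0435, bond B=-154.9924.
Check: Δ(0,0)·S0 + B(0,0) = 127.0076 = V0.

(0,0): Delta=2.0435 Bond=-154.9924
V0=127.0076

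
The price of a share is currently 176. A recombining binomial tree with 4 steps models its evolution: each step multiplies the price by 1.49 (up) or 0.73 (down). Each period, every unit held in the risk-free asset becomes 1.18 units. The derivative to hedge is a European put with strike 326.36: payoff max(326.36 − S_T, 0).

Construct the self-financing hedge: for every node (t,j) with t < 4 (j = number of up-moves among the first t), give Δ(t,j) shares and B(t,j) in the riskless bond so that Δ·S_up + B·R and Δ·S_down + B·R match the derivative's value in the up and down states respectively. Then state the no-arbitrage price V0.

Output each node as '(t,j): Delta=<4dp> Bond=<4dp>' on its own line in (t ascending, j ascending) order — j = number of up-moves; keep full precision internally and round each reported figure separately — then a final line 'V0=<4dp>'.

The replicating-portfolio and risk-neutral prices coincide; use p* = (1.18−0.73)/(1.49−0.73) = 0.5921 for the latter.
Payoff layer (t=4): V(4,0)=276.3791, V(4,1)=224.3442, V(4,2)=118.1359, V(4,3)=0.0000, V(4,4)=0.0000
Node (3,0) S=68.4670: V=(p*·224.3442+(1−p*)·276.3791)/1.18=208.1093; Δ=(224.3442−276.3791)/(102.0158−49.9809)=-1.0000; B=V−Δ·S=276.5763
Node (3,1) S=139.7477: V=(p*·118.1359+(1−p*)·224.3442)/1.18=136.8286; Δ=(118.1359−224.3442)/(208.2241−102.0158)=-1.0000; B=V−Δ·S=276.5763
Node (3,2) S=285.2384: V=(p*·0.0000+(1−p*)·118.1359)/1.18=40.8365; Δ=(0.0000−118.1359)/(425.0053−208.2241)=-0.5450; B=V−Δ·S=196.2785
Node (3,3) S=582.1990: V=(p*·0.0000+(1−p*)·0.0000)/1.18=0.0000; Δ=(0.0000−0.0000)/(867.4765−425.0053)=0.0000; B=V−Δ·S=0.0000
Node (2,0) S=93.7904: V=(p*·136.8286+(1−p*)·208.1093)/1.18=140.5963; Δ=(136.8286−208.1093)/(139.7477−68.4670)=-1.0000; B=V−Δ·S=234.3867
Node (2,1) S=191.4352: V=(p*·40.8365+(1−p*)·136.8286)/1.18=67.7891; Δ=(40.8365−136.8286)/(285.2384−139.7477)=-0.6598; B=V−Δ·S=194.0945
Node (2,2) S=390.7376: V=(p*·0.0000+(1−p*)·40.8365)/1.18=14.1161; Δ=(0.0000−40.8365)/(582.1990−285.2384)=-0.1375; B=V−Δ·S=67.8483
Node (1,0) S=128.4800: V=(p*·67.7891+(1−p*)·140.5963)/1.18=82.6159; Δ=(67.7891−140.5963)/(191.4352−93.7904)=-0.7456; B=V−Δ·S=178.4148
Node (1,1) S=262.2400: V=(p*·14.1161+(1−p*)·67.7891)/1.18=30.5161; Δ=(14.1161−67.7891)/(390.7376−191.4352)=-0.2693; B=V−Δ·S=101.1385
Node (0,0) S=176.0000: V=(p*·30.5161+(1−p*)·82.6159)/1.18=43.8706; Δ=(30.5161−82.6159)/(262.2400−128.4800)=-0.3895; B=V−Δ·S=112.4230
Self-financing check: at every node Δ·S+B equals the discounted successor values.

(0,0): Delta=-0.3895 Bond=112.4230
(1,0): Delta=-0.7456 Bond=178.4148
(1,1): Delta=-0.2693 Bond=101.1385
(2,0): Delta=-1.0000 Bond=234.3867
(2,1): Delta=-0.6598 Bond=194.0945
(2,2): Delta=-0.1375 Bond=67.8483
(3,0): Delta=-1.0000 Bond=276.5763
(3,1): Delta=-1.0000 Bond=276.5763
(3,2): Delta=-0.5450 Bond=196.2785
(3,3): Delta=0.0000 Bond=0.0000
V0=43.8706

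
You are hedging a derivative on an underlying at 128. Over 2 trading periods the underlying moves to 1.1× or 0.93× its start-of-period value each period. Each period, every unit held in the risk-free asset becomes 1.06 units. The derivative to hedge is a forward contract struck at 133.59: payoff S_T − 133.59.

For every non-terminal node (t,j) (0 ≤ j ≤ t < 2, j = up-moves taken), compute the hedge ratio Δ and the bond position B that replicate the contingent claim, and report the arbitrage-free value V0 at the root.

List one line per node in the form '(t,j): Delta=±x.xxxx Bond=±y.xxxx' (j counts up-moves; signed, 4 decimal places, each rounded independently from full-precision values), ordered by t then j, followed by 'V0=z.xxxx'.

(0,0): Delta=1.0000 Bond=-118.8946
(1,0): Delta=1.0000 Bond=-126.0283
(1,1): Delta=1.0000 Bond=-126.0283
V0=9.1054

Risk-neutral probability p* = (R−d)/(u−d) = (1.06−0.93)/(1.1−0.93) = 0.7647.
Terminal payoffs: V(2,0)=-22.8828, V(2,1)=-2.6460, V(2,2)=21.2900
(1,0): S=119.0400. Δ = (V_up−V_dn)/(S_up−S_dn) = (-2.6460−-22.8828)/(130.9440−110.7072) = 1.0000. V = [p*·-2.6460 + (1−p*)·-22.8828]/1.06 = -6.9883. B = V − Δ·S = -126.0283.
(1,1): S=140.8000. Δ = (V_up−V_dn)/(S_up−S_dn) = (21.2900−-2.6460)/(154.8800−130.9440) = 1.0000. V = [p*·21.2900 + (1−p*)·-2.6460]/1.06 = 14.7717. B = V − Δ·S = -126.0283.
(0,0): S=128.0000. Δ = (V_up−V_dn)/(S_up−S_dn) = (14.7717−-6.9883)/(140.8000−119.0400) = 1.0000. V = [p*·14.7717 + (1−p*)·-6.9883]/1.06 = 9.1054. B = V − Δ·S = -118.8946.
Self-financing check: at every node Δ·S+B equals the discounted successor values.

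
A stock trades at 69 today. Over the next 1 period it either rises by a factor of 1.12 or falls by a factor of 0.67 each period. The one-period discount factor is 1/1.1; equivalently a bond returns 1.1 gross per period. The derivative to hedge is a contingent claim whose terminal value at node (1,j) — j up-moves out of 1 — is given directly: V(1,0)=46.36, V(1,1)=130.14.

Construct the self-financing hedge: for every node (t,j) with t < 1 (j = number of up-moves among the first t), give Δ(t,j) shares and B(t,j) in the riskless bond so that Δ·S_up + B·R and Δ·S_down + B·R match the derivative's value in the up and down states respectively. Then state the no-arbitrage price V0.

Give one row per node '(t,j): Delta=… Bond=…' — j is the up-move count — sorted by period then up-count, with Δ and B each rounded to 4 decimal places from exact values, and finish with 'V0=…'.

(0,0): Delta=2.6982 Bond=-71.2537
V0=114.9240

Risk-neutral probability p* = (R−d)/(u−d) = (1.1−0.67)/(1.12−0.67) = 0.9556.
Payoff layer (t=1): V(1,0)=46.3600, V(1,1)=130.1400
  t=0,j=0: stock 69.0000 → up 77.2800 (V=130.1400), down 46.2300 (V=46.3600). Price 114.9240; hedge Δ=2.6982, bond B=-71.2537.
Check: Δ(0,0)·S0 + B(0,0) = 114.9240 = V0.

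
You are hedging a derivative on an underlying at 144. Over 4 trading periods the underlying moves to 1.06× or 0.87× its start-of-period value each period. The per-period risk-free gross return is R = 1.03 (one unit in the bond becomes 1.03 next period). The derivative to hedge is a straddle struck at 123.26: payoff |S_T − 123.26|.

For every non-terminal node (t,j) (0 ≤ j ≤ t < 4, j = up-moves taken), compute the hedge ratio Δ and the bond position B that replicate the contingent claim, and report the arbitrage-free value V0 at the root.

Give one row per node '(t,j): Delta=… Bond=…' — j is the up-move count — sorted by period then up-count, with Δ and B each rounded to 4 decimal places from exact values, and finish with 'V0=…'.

(0,0): Delta=0.8849 Bond=-92.2109
(1,0): Delta=0.4575 Bond=-41.4273
(1,1): Delta=0.9507 Bond=-105.0178
(2,0): Delta=-1.0000 Bond=116.1844
(2,1): Delta=0.6818 Bond=-72.4553
(2,2): Delta=0.9921 Bond=-114.8645
(3,0): Delta=-1.0000 Bond=119.6699
(3,1): Delta=-1.0000 Bond=119.6699
(3,2): Delta=0.9406 Bond=-111.0600
(3,3): Delta=1.0000 Bond=-119.6699
V0=35.2159

Under the risk-neutral measure, an up-move has probability p* = (R−d)/(u−d) = 0.8421 and values discount at R = 1.03.
Payoff layer (t=4): V(4,0)=40.7627, V(4,1)=22.7461, V(4,2)=0.7948, V(4,3)=25.9505, V(4,4)=58.5367
  t=3,j=0: stock 94.8244 → up 100.5139 (V=22.7461), down 82.4973 (V=40.7627). Price 24.8455; hedge Δ=-1.0000, bond B=119.6699.
  t=3,j=1: stock 115.5332 → up 122.4652 (V=0.7948), down 100.5139 (V=22.7461). Price 4.1367; hedge Δ=-1.0000, bond B=119.6699.
  t=3,j=2: stock 140.7646 → up 149.2105 (V=25.9505), down 122.4652 (V=0.7948). Price 21.3384; hedge Δ=0.9406, bond B=-111.0600.
  t=3,j=3: stock 171.5063 → up 181.7967 (V=58.5367), down 149.2105 (V=25.9505). Price 51.8364; hedge Δ=1.0000, bond B=-119.6699.
  t=2,j=0: stock 108.9936 → up 115.5332 (V=4.1367), down 94.8244 (V=24.8455). Price 7.1908; hedge Δ=-1.0000, bond B=116.1844.
  t=2,j=1: stock 132.7968 → up 140.7646 (V=21.3384), down 115.5332 (V=4.1367). Price 18.0799; hedge Δ=0.6818, bond B=-72.4553.
  t=2,j=2: stock 161.7984 → up 171.5063 (V=51.8364), down 140.7646 (V=21.3384). Price 45.6514; hedge Δ=0.9921, bond B=-114.8645.
  t=1,j=0: stock 125.2800 → up 132.7968 (V=18.0799), down 108.9936 (V=7.1908). Price 15.8841; hedge Δ=0.4575, bond B=-41.4273.
  t=1,j=1: stock 152.6400 → up 161.7984 (V=45.6514), down 132.7968 (V=18.0799). Price 40.0951; hedge Δ=0.9507, bond B=-105.0178.
  t=0,j=0: stock 144.0000 → up 152.6400 (V=40.0951), down 125.2800 (V=15.8841). Price 35.2159; hedge Δ=0.8849, bond B=-92.2109.
Check: Δ(0,0)·S0 + B(0,0) = 35.2159 = V0.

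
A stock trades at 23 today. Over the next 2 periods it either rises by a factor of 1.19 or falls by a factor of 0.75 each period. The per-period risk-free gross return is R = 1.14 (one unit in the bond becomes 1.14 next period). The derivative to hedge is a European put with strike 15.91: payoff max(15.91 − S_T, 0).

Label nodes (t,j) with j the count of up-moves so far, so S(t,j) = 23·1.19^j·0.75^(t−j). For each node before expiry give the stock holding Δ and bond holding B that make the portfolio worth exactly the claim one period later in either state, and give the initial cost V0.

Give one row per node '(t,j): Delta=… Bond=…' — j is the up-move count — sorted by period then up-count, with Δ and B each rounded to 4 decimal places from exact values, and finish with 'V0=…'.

The replicating-portfolio and risk-neutral prices coincide; use p* = (1.14−0.75)/(1.19−0.75) = 0.8864 for the latter.
Payoff layer (t=2): V(2,0)=2.9725, V(2,1)=0.0000, V(2,2)=0.0000
(1,0): S=17.2500. Δ = (V_up−V_dn)/(S_up−S_dn) = (0.0000−2.9725)/(20.5275−12.9375) = -0.3916. V = [p*·0.0000 + (1−p*)·2.9725]/1.14 = 0.2963. B = V − Δ·S = 7.0520.
(1,1): S=27.3700. Δ = (V_up−V_dn)/(S_up−S_dn) = (0.0000−0.0000)/(32.5703−20.5275) = 0.0000. V = [p*·0.0000 + (1−p*)·0.0000]/1.14 = 0.0000. B = V − Δ·S = 0.0000.
(0,0): S=23.0000. Δ = (V_up−V_dn)/(S_up−S_dn) = (0.0000−0.2963)/(27.3700−17.2500) = -0.0293. V = [p*·0.0000 + (1−p*)·0.2963]/1.14 = 0.0295. B = V − Δ·S = 0.7029.
Each (Δ,B) replicates both successor values, so the strategy is self-financing and V0 is arbitrage-free.

(0,0): Delta=-0.0293 Bond=0.7029
(1,0): Delta=-0.3916 Bond=7.0520
(1,1): Delta=0.0000 Bond=0.0000
V0=0.0295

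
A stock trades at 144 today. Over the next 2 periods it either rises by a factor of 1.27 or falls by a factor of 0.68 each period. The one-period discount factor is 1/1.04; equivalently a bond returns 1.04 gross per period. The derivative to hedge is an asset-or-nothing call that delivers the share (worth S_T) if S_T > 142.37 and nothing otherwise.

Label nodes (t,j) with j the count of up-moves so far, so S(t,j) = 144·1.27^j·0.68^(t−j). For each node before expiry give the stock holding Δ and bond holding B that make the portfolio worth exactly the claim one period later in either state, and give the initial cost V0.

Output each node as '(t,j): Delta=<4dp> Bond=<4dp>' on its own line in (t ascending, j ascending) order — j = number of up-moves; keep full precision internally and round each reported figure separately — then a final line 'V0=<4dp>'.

Under the risk-neutral measure, an up-move has probability p* = (R−d)/(u−d) = 0.6102 and values discount at R = 1.04.
At expiry t=2: V(2,0)=0.0000, V(2,1)=0.0000, V(2,2)=232.2576
Node (1,0) S=97.9200: V=(p*·0.0000+(1−p*)·0.0000)/1.04=0.0000; Δ=(0.0000−0.0000)/(124.3584−66.5856)=0.0000; B=V−Δ·S=0.0000
Node (1,1) S=182.8800: V=(p*·232.2576+(1−p*)·0.0000)/1.04=136.2659; Δ=(232.2576−0.0000)/(232.2576−124.3584)=2.1525; B=V−Δ·S=-257.3911
Node (0,0) S=144.0000: V=(p*·136.2659+(1−p*)·0.0000)/1.04=79.9474; Δ=(136.2659−0.0000)/(182.8800−97.9200)=1.6039; B=V−Δ·S=-151.0117
Each (Δ,B) replicates both successor values, so the strategy is self-financing and V0 is arbitrage-free.

(0,0): Delta=1.6039 Bond=-151.0117
(1,0): Delta=0.0000 Bond=0.0000
(1,1): Delta=2.1525 Bond=-257.3911
V0=79.9474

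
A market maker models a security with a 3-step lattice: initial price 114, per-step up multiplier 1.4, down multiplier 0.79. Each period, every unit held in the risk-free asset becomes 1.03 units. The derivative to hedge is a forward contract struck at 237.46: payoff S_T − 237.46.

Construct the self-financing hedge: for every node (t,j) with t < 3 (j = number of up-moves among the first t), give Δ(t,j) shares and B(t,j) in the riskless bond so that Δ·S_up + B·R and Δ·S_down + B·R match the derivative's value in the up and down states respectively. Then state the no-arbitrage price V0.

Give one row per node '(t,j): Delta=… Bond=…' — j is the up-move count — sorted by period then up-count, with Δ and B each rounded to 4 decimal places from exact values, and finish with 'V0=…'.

(0,0): Delta=1.0000 Bond=-217.3095
(1,0): Delta=1.0000 Bond=-223.8288
(1,1): Delta=1.0000 Bond=-223.8288
(2,0): Delta=1.0000 Bond=-230.5437
(2,1): Delta=1.0000 Bond=-230.5437
(2,2): Delta=1.0000 Bond=-230.5437
V0=-103.3095

Under the risk-neutral measure, an up-move has probability p* = (R−d)/(u−d) = 0.3934 and values discount at R = 1.03.
Payoff layer (t=3): V(3,0)=-181.2536, V(3,1)=-137.8536, V(3,2)=-60.9424, V(3,3)=75.3560
Node (2,0) S=71.1474: V=(p*·-137.8536+(1−p*)·-181.2536)/1.03=-159.3963; Δ=(-137.8536−-181.2536)/(99.6064−56.2064)=1.0000; B=V−Δ·S=-230.5437
Node (2,1) S=126.0840: V=(p*·-60.9424+(1−p*)·-137.8536)/1.03=-104.4597; Δ=(-60.9424−-137.8536)/(176.5176−99.6064)=1.0000; B=V−Δ·S=-230.5437
Node (2,2) S=223.4400: V=(p*·75.3560+(1−p*)·-60.9424)/1.03=-7.1037; Δ=(75.3560−-60.9424)/(312.8160−176.5176)=1.0000; B=V−Δ·S=-230.5437
Node (1,0) S=90.0600: V=(p*·-104.4597+(1−p*)·-159.3963)/1.03=-133.7688; Δ=(-104.4597−-159.3963)/(126.0840−71.1474)=1.0000; B=V−Δ·S=-223.8288
Node (1,1) S=159.6000: V=(p*·-7.1037+(1−p*)·-104.4597)/1.03=-64.2288; Δ=(-7.1037−-104.4597)/(223.4400−126.0840)=1.0000; B=V−Δ·S=-223.8288
Node (0,0) S=114.0000: V=(p*·-64.2288+(1−p*)·-133.7688)/1.03=-103.3095; Δ=(-64.2288−-133.7688)/(159.6000−90.0600)=1.0000; B=V−Δ·S=-217.3095
The time-0 hedge costs -103.3095, which is the no-arbitrage price.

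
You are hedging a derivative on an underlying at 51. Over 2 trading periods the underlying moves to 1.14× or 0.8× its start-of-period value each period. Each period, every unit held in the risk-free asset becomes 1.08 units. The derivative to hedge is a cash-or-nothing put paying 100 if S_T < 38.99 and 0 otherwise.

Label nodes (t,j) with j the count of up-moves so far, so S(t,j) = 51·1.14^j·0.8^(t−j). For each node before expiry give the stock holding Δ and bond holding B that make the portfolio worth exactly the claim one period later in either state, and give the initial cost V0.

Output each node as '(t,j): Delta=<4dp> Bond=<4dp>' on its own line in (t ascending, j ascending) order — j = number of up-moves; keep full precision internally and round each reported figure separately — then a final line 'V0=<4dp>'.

(0,0): Delta=-0.9423 Bond=50.7284
(1,0): Delta=-7.2088 Bond=310.4575
(1,1): Delta=0.0000 Bond=0.0000
V0=2.6699

No-arbitrage ⇒ martingale measure with p* = (R−d)/(u−d) = 0.8235.
Payoff layer (t=2): V(2,0)=100.0000, V(2,1)=0.0000, V(2,2)=0.0000
  t=1,j=0: stock 40.8000 → up 46.5120 (V=0.0000), down 32.6400 (V=100.0000). Price 16.3399; hedge Δ=-7.2088, bond B=310.4575.
  t=1,j=1: stock 58.1400 → up 66.2796 (V=0.0000), down 46.5120 (V=0.0000). Price 0.0000; hedge Δ=0.0000, bond B=0.0000.
  t=0,j=0: stock 51.0000 → up 58.1400 (V=0.0000), down 40.8000 (V=16.3399). Price 2.6699; hedge Δ=-0.9423, bond B=50.7284.
Root portfolio cost Δ·51+B reproduces V0=2.6699.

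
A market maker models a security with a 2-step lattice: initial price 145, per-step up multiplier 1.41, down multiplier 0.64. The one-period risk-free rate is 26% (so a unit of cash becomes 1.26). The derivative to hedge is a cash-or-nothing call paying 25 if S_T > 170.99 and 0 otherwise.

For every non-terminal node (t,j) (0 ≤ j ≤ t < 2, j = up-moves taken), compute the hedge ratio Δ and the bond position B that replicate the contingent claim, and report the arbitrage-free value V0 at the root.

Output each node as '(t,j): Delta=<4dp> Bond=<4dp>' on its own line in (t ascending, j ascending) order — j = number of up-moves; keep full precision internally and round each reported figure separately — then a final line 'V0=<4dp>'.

Risk-neutral probability p* = (R−d)/(u−d) = (1.26−0.64)/(1.41−0.64) = 0.8052.
Terminal values V(2,·): V(2,0)=0.0000, V(2,1)=0.0000, V(2,2)=25.0000
(1,0): S=92.8000. Δ = (V_up−V_dn)/(S_up−S_dn) = (0.0000−0.0000)/(130.8480−59.3920) = 0.0000. V = [p*·0.0000 + (1−p*)·0.0000]/1.26 = 0.0000. B = V − Δ·S = 0.0000.
(1,1): S=204.4500. Δ = (V_up−V_dn)/(S_up−S_dn) = (25.0000−0.0000)/(288.2745−130.8480) = 0.1588. V = [p*·25.0000 + (1−p*)·0.0000]/1.26 = 15.9761. B = V − Δ·S = -16.4914.
(0,0): S=145.0000. Δ = (V_up−V_dn)/(S_up−S_dn) = (15.9761−0.0000)/(204.4500−92.8000) = 0.1431. V = [p*·15.9761 + (1−p*)·0.0000]/1.26 = 10.2094. B = V − Δ·S = -10.5388.
Root portfolio cost Δ·145+B reproduces V0=10.2094.

(0,0): Delta=0.1431 Bond=-10.5388
(1,0): Delta=0.0000 Bond=0.0000
(1,1): Delta=0.1588 Bond=-16.4914
V0=10.2094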